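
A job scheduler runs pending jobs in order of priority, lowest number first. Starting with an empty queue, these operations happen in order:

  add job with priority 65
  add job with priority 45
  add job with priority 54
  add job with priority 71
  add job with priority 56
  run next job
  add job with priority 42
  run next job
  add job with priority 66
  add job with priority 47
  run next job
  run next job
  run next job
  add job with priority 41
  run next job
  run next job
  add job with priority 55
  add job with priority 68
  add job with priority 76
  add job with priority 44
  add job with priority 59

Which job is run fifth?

56

insert 65 → {65}
insert 45 → {45, 65}
insert 54 → {45, 54, 65}
insert 71 → {45, 54, 65, 71}
insert 56 → {45, 54, 56, 65, 71}
run next job → 45; now {54, 56, 65, 71}
insert 42 → {42, 54, 56, 65, 71}
run next job → 42; now {54, 56, 65, 71}
insert 66 → {54, 56, 65, 66, 71}
insert 47 → {47, 54, 56, 65, 66, 71}
run next job → 47; now {54, 56, 65, 66, 71}
run next job → 54; now {56, 65, 66, 71}
run next job → 56; now {65, 66, 71}
insert 41 → {41, 65, 66, 71}
run next job → 41; now {65, 66, 71}
run next job → 65; now {66, 71}
insert 55 → {55, 66, 71}
insert 68 → {55, 66, 68, 71}
insert 76 → {55, 66, 68, 71, 76}
insert 44 → {44, 55, 66, 68, 71, 76}
insert 59 → {44, 55, 59, 66, 68, 71, 76}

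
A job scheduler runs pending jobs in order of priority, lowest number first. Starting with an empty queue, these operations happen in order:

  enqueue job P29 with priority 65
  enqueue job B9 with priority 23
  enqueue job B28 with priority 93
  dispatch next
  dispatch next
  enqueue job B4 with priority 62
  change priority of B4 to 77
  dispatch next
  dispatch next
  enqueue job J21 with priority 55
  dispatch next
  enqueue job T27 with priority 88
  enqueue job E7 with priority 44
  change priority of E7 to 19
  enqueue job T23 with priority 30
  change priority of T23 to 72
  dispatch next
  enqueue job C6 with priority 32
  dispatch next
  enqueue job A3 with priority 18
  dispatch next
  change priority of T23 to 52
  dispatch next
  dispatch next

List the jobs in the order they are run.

add P29 (priority 65) → {P29:65}
add B9 (priority 23) → {B9:23, P29:65}
add B28 (priority 93) → {B9:23, P29:65, B28:93}
dispatch next → B9; now {P29:65, B28:93}
dispatch next → P29; now {B28:93}
add B4 (priority 62) → {B4:62, B28:93}
update B4 to priority 77 → {B4:77, B28:93}
dispatch next → B4; now {B28:93}
dispatch next → B28; now {}
add J21 (priority 55) → {J21:55}
dispatch next → J21; now {}
add T27 (priority 88) → {T27:88}
add E7 (priority 44) → {E7:44, T27:88}
update E7 to priority 19 → {E7:19, T27:88}
add T23 (priority 30) → {E7:19, T23:30, T27:88}
update T23 to priority 72 → {E7:19, T23:72, T27:88}
dispatch next → E7; now {T23:72, T27:88}
add C6 (priority 32) → {C6:32, T23:72, T27:88}
dispatch next → C6; now {T23:72, T27:88}
add A3 (priority 18) → {A3:18, T23:72, T27:88}
dispatch next → A3; now {T23:72, T27:88}
update T23 to priority 52 → {T23:52, T27:88}
dispatch next → T23; now {T27:88}
dispatch next → T27; now {}

B9, P29, B4, B28, J21, E7, C6, A3, T23, T27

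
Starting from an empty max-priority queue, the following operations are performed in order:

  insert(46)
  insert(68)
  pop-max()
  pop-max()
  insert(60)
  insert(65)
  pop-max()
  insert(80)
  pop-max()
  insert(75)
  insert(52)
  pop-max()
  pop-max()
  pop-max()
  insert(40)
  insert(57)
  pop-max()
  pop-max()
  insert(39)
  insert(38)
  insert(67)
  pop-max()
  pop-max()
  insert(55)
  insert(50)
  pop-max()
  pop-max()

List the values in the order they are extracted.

68, 46, 65, 80, 75, 60, 52, 57, 40, 67, 39, 55, 50

insert 46 → {46}
insert 68 → {68, 46}
pop-max → 68; now {46}
pop-max → 46; now {}
insert 60 → {60}
insert 65 → {65, 60}
pop-max → 65; now {60}
insert 80 → {80, 60}
pop-max → 80; now {60}
insert 75 → {75, 60}
insert 52 → {75, 60, 52}
pop-max → 75; now {60, 52}
pop-max → 60; now {52}
pop-max → 52; now {}
insert 40 → {40}
insert 57 → {57, 40}
pop-max → 57; now {40}
pop-max → 40; now {}
insert 39 → {39}
insert 38 → {39, 38}
insert 67 → {67, 39, 38}
pop-max → 67; now {39, 38}
pop-max → 39; now {38}
insert 55 → {55, 38}
insert 50 → {55, 50, 38}
pop-max → 55; now {50, 38}
pop-max → 50; now {38}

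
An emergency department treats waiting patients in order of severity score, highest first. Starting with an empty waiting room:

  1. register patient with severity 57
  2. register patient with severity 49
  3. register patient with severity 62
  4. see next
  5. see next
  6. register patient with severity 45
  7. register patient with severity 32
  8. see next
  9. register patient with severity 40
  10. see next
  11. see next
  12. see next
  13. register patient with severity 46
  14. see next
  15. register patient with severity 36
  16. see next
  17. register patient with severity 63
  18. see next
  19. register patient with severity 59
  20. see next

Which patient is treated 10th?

insert 57 → {57}
insert 49 → {57, 49}
insert 62 → {62, 57, 49}
see next → 62; now {57, 49}
see next → 57; now {49}
insert 45 → {49, 45}
insert 32 → {49, 45, 32}
see next → 49; now {45, 32}
insert 40 → {45, 40, 32}
see next → 45; now {40, 32}
see next → 40; now {32}
see next → 32; now {}
insert 46 → {46}
see next → 46; now {}
insert 36 → {36}
see next → 36; now {}
insert 63 → {63}
see next → 63; now {}
insert 59 → {59}
see next → 59; now {}

59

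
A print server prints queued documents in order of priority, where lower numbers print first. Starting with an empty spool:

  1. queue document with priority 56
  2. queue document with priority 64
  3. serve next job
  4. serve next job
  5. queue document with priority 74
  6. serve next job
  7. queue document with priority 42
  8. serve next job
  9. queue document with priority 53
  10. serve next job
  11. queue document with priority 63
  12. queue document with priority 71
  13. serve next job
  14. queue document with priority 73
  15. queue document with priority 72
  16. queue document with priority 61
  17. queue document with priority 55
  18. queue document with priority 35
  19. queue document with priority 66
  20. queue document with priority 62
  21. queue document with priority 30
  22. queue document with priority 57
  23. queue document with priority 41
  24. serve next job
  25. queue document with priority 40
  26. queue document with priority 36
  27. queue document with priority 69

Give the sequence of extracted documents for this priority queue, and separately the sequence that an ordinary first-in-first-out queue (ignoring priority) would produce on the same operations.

insert 56 → {56}
insert 64 → {56, 64}
serve next job → 56; now {64}
serve next job → 64; now {}
insert 74 → {74}
serve next job → 74; now {}
insert 42 → {42}
serve next job → 42; now {}
insert 53 → {53}
serve next job → 53; now {}
insert 63 → {63}
insert 71 → {63, 71}
serve next job → 63; now {71}
insert 73 → {71, 73}
insert 72 → {71, 72, 73}
insert 61 → {61, 71, 72, 73}
insert 55 → {55, 61, 71, 72, 73}
insert 35 → {35, 55, 61, 71, 72, 73}
insert 66 → {35, 55, 61, 66, 71, 72, 73}
insert 62 → {35, 55, 61, 62, 66, 71, 72, 73}
insert 30 → {30, 35, 55, 61, 62, 66, 71, 72, 73}
insert 57 → {30, 35, 55, 57, 61, 62, 66, 71, 72, 73}
insert 41 → {30, 35, 41, 55, 57, 61, 62, 66, 71, 72, 73}
serve next job → 30; now {35, 41, 55, 57, 61, 62, 66, 71, 72, 73}
insert 40 → {35, 40, 41, 55, 57, 61, 62, 66, 71, 72, 73}
insert 36 → {35, 36, 40, 41, 55, 57, 61, 62, 66, 71, 72, 73}
insert 69 → {35, 36, 40, 41, 55, 57, 61, 62, 66, 69, 71, 72, 73}

priority queue: [56, 64, 74, 42, 53, 63, 30]; FIFO queue: [56, 64, 74, 42, 53, 63, 71]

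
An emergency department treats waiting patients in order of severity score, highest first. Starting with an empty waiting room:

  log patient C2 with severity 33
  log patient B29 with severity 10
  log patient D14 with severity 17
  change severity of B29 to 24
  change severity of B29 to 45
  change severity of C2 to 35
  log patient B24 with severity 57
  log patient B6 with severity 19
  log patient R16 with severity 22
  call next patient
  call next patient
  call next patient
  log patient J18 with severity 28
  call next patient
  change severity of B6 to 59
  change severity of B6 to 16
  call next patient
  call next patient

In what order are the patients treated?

B24 → B29 → C2 → J18 → R16 → D14

add C2 (severity 33) → {C2:33}
add B29 (severity 10) → {C2:33, B29:10}
add D14 (severity 17) → {C2:33, D14:17, B29:10}
update B29 to severity 24 → {C2:33, B29:24, D14:17}
update B29 to severity 45 → {B29:45, C2:33, D14:17}
update C2 to severity 35 → {B29:45, C2:35, D14:17}
add B24 (severity 57) → {B24:57, B29:45, C2:35, D14:17}
add B6 (severity 19) → {B24:57, B29:45, C2:35, B6:19, D14:17}
add R16 (severity 22) → {B24:57, B29:45, C2:35, R16:22, B6:19, D14:17}
call next patient → B24; now {B29:45, C2:35, R16:22, B6:19, D14:17}
call next patient → B29; now {C2:35, R16:22, B6:19, D14:17}
call next patient → C2; now {R16:22, B6:19, D14:17}
add J18 (severity 28) → {J18:28, R16:22, B6:19, D14:17}
call next patient → J18; now {R16:22, B6:19, D14:17}
update B6 to severity 59 → {B6:59, R16:22, D14:17}
update B6 to severity 16 → {R16:22, D14:17, B6:16}
call next patient → R16; now {D14:17, B6:16}
call next patient → D14; now {B6:16}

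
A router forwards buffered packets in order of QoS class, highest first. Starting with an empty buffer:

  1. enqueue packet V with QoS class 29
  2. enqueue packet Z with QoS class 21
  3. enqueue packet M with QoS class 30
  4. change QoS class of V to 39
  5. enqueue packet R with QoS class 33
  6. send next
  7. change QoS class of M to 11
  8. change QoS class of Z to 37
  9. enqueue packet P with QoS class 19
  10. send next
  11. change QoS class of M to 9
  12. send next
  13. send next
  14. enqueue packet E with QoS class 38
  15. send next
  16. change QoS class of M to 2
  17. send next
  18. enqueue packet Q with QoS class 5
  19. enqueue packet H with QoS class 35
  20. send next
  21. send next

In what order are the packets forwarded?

V → Z → R → P → E → M → H → Q

add V (QoS class 29) → {V:29}
add Z (QoS class 21) → {V:29, Z:21}
add M (QoS class 30) → {M:30, V:29, Z:21}
update V to QoS class 39 → {V:39, M:30, Z:21}
add R (QoS class 33) → {V:39, R:33, M:30, Z:21}
send next → V; now {R:33, M:30, Z:21}
update M to QoS class 11 → {R:33, Z:21, M:11}
update Z to QoS class 37 → {Z:37, R:33, M:11}
add P (QoS class 19) → {Z:37, R:33, P:19, M:11}
send next → Z; now {R:33, P:19, M:11}
update M to QoS class 9 → {R:33, P:19, M:9}
send next → R; now {P:19, M:9}
send next → P; now {M:9}
add E (QoS class 38) → {E:38, M:9}
send next → E; now {M:9}
update M to QoS class 2 → {M:2}
send next → M; now {}
add Q (QoS class 5) → {Q:5}
add H (QoS class 35) → {H:35, Q:5}
send next → H; now {Q:5}
send next → Q; now {}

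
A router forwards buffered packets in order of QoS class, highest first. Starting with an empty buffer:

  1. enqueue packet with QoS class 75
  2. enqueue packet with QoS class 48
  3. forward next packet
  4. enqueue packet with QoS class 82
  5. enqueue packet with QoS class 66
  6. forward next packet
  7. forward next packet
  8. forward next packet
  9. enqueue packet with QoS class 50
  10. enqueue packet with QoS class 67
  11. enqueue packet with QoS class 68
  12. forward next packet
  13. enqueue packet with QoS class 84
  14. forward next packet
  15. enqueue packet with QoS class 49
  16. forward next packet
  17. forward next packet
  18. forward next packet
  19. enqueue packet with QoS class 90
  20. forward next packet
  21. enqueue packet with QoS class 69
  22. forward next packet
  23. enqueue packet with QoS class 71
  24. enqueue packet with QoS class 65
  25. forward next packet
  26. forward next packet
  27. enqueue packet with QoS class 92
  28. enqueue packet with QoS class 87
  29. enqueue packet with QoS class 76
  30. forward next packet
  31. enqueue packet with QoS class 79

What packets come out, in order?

insert 75 → {75}
insert 48 → {75, 48}
forward next packet → 75; now {48}
insert 82 → {82, 48}
insert 66 → {82, 66, 48}
forward next packet → 82; now {66, 48}
forward next packet → 66; now {48}
forward next packet → 48; now {}
insert 50 → {50}
insert 67 → {67, 50}
insert 68 → {68, 67, 50}
forward next packet → 68; now {67, 50}
insert 84 → {84, 67, 50}
forward next packet → 84; now {67, 50}
insert 49 → {67, 50, 49}
forward next packet → 67; now {50, 49}
forward next packet → 50; now {49}
forward next packet → 49; now {}
insert 90 → {90}
forward next packet → 90; now {}
insert 69 → {69}
forward next packet → 69; now {}
insert 71 → {71}
insert 65 → {71, 65}
forward next packet → 71; now {65}
forward next packet → 65; now {}
insert 92 → {92}
insert 87 → {92, 87}
insert 76 → {92, 87, 76}
forward next packet → 92; now {87, 76}
insert 79 → {87, 79, 76}

[75, 82, 66, 48, 68, 84, 67, 50, 49, 90, 69, 71, 65, 92]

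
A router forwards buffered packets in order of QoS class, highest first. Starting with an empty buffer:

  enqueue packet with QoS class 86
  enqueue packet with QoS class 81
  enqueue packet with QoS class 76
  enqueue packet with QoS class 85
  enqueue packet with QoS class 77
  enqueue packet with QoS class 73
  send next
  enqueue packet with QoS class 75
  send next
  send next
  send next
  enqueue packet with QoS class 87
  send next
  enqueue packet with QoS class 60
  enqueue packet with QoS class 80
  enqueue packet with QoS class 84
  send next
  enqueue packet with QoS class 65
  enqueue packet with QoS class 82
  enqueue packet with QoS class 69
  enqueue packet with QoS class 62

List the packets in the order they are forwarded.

insert 86 → {86}
insert 81 → {86, 81}
insert 76 → {86, 81, 76}
insert 85 → {86, 85, 81, 76}
insert 77 → {86, 85, 81, 77, 76}
insert 73 → {86, 85, 81, 77, 76, 73}
send next → 86; now {85, 81, 77, 76, 73}
insert 75 → {85, 81, 77, 76, 75, 73}
send next → 85; now {81, 77, 76, 75, 73}
send next → 81; now {77, 76, 75, 73}
send next → 77; now {76, 75, 73}
insert 87 → {87, 76, 75, 73}
send next → 87; now {76, 75, 73}
insert 60 → {76, 75, 73, 60}
insert 80 → {80, 76, 75, 73, 60}
insert 84 → {84, 80, 76, 75, 73, 60}
send next → 84; now {80, 76, 75, 73, 60}
insert 65 → {80, 76, 75, 73, 65, 60}
insert 82 → {82, 80, 76, 75, 73, 65, 60}
insert 69 → {82, 80, 76, 75, 73, 69, 65, 60}
insert 62 → {82, 80, 76, 75, 73, 69, 65, 62, 60}

86 → 85 → 81 → 77 → 87 → 84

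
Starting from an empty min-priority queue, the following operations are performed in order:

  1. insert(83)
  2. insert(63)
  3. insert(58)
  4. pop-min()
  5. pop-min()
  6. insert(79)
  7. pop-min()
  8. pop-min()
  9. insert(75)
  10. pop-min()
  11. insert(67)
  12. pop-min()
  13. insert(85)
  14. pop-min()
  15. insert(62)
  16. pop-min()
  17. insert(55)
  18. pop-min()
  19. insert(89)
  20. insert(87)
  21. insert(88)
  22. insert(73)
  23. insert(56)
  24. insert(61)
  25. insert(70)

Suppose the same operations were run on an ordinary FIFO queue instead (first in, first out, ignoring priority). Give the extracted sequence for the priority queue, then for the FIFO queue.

insert 83 → {83}
insert 63 → {63, 83}
insert 58 → {58, 63, 83}
pop-min → 58; now {63, 83}
pop-min → 63; now {83}
insert 79 → {79, 83}
pop-min → 79; now {83}
pop-min → 83; now {}
insert 75 → {75}
pop-min → 75; now {}
insert 67 → {67}
pop-min → 67; now {}
insert 85 → {85}
pop-min → 85; now {}
insert 62 → {62}
pop-min → 62; now {}
insert 55 → {55}
pop-min → 55; now {}
insert 89 → {89}
insert 87 → {87, 89}
insert 88 → {87, 88, 89}
insert 73 → {73, 87, 88, 89}
insert 56 → {56, 73, 87, 88, 89}
insert 61 → {56, 61, 73, 87, 88, 89}
insert 70 → {56, 61, 70, 73, 87, 88, 89}

priority queue: [58, 63, 79, 83, 75, 67, 85, 62, 55]; FIFO queue: [83, 63, 58, 79, 75, 67, 85, 62, 55]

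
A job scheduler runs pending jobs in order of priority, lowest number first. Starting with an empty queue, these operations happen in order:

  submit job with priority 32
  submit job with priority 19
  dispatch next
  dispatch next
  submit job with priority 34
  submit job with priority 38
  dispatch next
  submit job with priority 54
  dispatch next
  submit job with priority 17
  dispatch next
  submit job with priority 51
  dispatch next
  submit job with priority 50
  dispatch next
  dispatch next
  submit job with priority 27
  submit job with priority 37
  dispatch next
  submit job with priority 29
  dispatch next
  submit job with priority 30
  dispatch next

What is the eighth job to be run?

insert 32 → {32}
insert 19 → {19, 32}
dispatch next → 19; now {32}
dispatch next → 32; now {}
insert 34 → {34}
insert 38 → {34, 38}
dispatch next → 34; now {38}
insert 54 → {38, 54}
dispatch next → 38; now {54}
insert 17 → {17, 54}
dispatch next → 17; now {54}
insert 51 → {51, 54}
dispatch next → 51; now {54}
insert 50 → {50, 54}
dispatch next → 50; now {54}
dispatch next → 54; now {}
insert 27 → {27}
insert 37 → {27, 37}
dispatch next → 27; now {37}
insert 29 → {29, 37}
dispatch next → 29; now {37}
insert 30 → {30, 37}
dispatch next → 30; now {37}

54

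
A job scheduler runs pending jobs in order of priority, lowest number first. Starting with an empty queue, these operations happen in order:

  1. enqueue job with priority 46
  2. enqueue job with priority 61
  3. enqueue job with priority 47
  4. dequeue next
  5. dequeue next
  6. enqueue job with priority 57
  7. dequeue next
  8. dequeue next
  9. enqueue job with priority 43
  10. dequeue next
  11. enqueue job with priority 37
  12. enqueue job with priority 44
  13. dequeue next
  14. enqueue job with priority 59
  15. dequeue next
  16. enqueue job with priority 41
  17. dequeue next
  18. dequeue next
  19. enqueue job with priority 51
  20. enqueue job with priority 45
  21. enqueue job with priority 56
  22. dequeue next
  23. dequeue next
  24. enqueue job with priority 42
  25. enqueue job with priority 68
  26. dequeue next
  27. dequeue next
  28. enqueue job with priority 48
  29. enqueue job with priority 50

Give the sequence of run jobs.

insert 46 → {46}
insert 61 → {46, 61}
insert 47 → {46, 47, 61}
dequeue next → 46; now {47, 61}
dequeue next → 47; now {61}
insert 57 → {57, 61}
dequeue next → 57; now {61}
dequeue next → 61; now {}
insert 43 → {43}
dequeue next → 43; now {}
insert 37 → {37}
insert 44 → {37, 44}
dequeue next → 37; now {44}
insert 59 → {44, 59}
dequeue next → 44; now {59}
insert 41 → {41, 59}
dequeue next → 41; now {59}
dequeue next → 59; now {}
insert 51 → {51}
insert 45 → {45, 51}
insert 56 → {45, 51, 56}
dequeue next → 45; now {51, 56}
dequeue next → 51; now {56}
insert 42 → {42, 56}
insert 68 → {42, 56, 68}
dequeue next → 42; now {56, 68}
dequeue next → 56; now {68}
insert 48 → {48, 68}
insert 50 → {48, 50, 68}

[46, 47, 57, 61, 43, 37, 44, 41, 59, 45, 51, 42, 56]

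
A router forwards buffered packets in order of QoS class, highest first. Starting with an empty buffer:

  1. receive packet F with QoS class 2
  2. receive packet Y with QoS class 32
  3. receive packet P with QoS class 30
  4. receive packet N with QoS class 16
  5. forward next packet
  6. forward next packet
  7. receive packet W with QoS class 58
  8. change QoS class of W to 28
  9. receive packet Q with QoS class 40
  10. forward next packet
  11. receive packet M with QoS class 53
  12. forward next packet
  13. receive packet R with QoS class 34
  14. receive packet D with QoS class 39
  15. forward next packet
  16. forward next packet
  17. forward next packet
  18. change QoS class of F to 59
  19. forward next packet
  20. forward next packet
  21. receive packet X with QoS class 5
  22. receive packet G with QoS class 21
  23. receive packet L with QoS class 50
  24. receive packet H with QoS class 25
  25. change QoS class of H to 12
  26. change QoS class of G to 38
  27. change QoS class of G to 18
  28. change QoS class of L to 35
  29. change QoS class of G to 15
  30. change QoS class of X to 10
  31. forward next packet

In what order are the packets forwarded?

[Y, P, Q, M, D, R, W, F, N, L]

add F (QoS class 2) → {F:2}
add Y (QoS class 32) → {Y:32, F:2}
add P (QoS class 30) → {Y:32, P:30, F:2}
add N (QoS class 16) → {Y:32, P:30, N:16, F:2}
forward next packet → Y; now {P:30, N:16, F:2}
forward next packet → P; now {N:16, F:2}
add W (QoS class 58) → {W:58, N:16, F:2}
update W to QoS class 28 → {W:28, N:16, F:2}
add Q (QoS class 40) → {Q:40, W:28, N:16, F:2}
forward next packet → Q; now {W:28, N:16, F:2}
add M (QoS class 53) → {M:53, W:28, N:16, F:2}
forward next packet → M; now {W:28, N:16, F:2}
add R (QoS class 34) → {R:34, W:28, N:16, F:2}
add D (QoS class 39) → {D:39, R:34, W:28, N:16, F:2}
forward next packet → D; now {R:34, W:28, N:16, F:2}
forward next packet → R; now {W:28, N:16, F:2}
forward next packet → W; now {N:16, F:2}
update F to QoS class 59 → {F:59, N:16}
forward next packet → F; now {N:16}
forward next packet → N; now {}
add X (QoS class 5) → {X:5}
add G (QoS class 21) → {G:21, X:5}
add L (QoS class 50) → {L:50, G:21, X:5}
add H (QoS class 25) → {L:50, H:25, G:21, X:5}
update H to QoS class 12 → {L:50, G:21, H:12, X:5}
update G to QoS class 38 → {L:50, G:38, H:12, X:5}
update G to QoS class 18 → {L:50, G:18, H:12, X:5}
update L to QoS class 35 → {L:35, G:18, H:12, X:5}
update G to QoS class 15 → {L:35, G:15, H:12, X:5}
update X to QoS class 10 → {L:35, G:15, H:12, X:10}
forward next packet → L; now {G:15, H:12, X:10}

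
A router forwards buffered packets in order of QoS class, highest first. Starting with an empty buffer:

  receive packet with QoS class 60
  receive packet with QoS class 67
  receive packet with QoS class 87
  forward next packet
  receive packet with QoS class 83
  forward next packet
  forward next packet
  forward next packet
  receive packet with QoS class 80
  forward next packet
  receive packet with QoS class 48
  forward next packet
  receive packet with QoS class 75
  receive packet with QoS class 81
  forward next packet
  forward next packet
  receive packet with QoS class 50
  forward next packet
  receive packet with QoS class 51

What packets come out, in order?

insert 60 → {60}
insert 67 → {67, 60}
insert 87 → {87, 67, 60}
forward next packet → 87; now {67, 60}
insert 83 → {83, 67, 60}
forward next packet → 83; now {67, 60}
forward next packet → 67; now {60}
forward next packet → 60; now {}
insert 80 → {80}
forward next packet → 80; now {}
insert 48 → {48}
forward next packet → 48; now {}
insert 75 → {75}
insert 81 → {81, 75}
forward next packet → 81; now {75}
forward next packet → 75; now {}
insert 50 → {50}
forward next packet → 50; now {}
insert 51 → {51}

[87, 83, 67, 60, 80, 48, 81, 75, 50]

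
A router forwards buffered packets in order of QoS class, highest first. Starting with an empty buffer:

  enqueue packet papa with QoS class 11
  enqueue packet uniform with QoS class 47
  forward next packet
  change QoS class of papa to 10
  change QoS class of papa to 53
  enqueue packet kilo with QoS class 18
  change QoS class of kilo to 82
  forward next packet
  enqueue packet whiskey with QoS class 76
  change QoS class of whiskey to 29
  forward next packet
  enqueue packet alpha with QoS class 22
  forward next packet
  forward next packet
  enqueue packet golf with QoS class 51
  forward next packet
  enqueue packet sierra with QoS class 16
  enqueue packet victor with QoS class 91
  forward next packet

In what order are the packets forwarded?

add papa (QoS class 11) → {papa:11}
add uniform (QoS class 47) → {uniform:47, papa:11}
forward next packet → uniform; now {papa:11}
update papa to QoS class 10 → {papa:10}
update papa to QoS class 53 → {papa:53}
add kilo (QoS class 18) → {papa:53, kilo:18}
update kilo to QoS class 82 → {kilo:82, papa:53}
forward next packet → kilo; now {papa:53}
add whiskey (QoS class 76) → {whiskey:76, papa:53}
update whiskey to QoS class 29 → {papa:53, whiskey:29}
forward next packet → papa; now {whiskey:29}
add alpha (QoS class 22) → {whiskey:29, alpha:22}
forward next packet → whiskey; now {alpha:22}
forward next packet → alpha; now {}
add golf (QoS class 51) → {golf:51}
forward next packet → golf; now {}
add sierra (QoS class 16) → {sierra:16}
add victor (QoS class 91) → {victor:91, sierra:16}
forward next packet → victor; now {sierra:16}

[uniform, kilo, papa, whiskey, alpha, golf, victor]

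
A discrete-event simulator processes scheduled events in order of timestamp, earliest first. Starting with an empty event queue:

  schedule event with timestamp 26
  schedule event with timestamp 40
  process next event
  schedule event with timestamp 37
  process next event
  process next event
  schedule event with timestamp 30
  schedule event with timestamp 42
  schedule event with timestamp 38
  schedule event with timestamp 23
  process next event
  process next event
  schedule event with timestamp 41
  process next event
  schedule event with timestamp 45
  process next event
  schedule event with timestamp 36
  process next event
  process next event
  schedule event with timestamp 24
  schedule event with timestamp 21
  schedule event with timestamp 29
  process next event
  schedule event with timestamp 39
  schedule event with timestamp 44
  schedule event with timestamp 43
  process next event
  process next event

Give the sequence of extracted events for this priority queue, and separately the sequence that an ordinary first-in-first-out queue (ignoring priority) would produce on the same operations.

priority queue: [26, 37, 40, 23, 30, 38, 41, 36, 42, 21, 24, 29]; FIFO queue: 26, 40, 37, 30, 42, 38, 23, 41, 45, 36, 24, 21

insert 26 → {26}
insert 40 → {26, 40}
process next event → 26; now {40}
insert 37 → {37, 40}
process next event → 37; now {40}
process next event → 40; now {}
insert 30 → {30}
insert 42 → {30, 42}
insert 38 → {30, 38, 42}
insert 23 → {23, 30, 38, 42}
process next event → 23; now {30, 38, 42}
process next event → 30; now {38, 42}
insert 41 → {38, 41, 42}
process next event → 38; now {41, 42}
insert 45 → {41, 42, 45}
process next event → 41; now {42, 45}
insert 36 → {36, 42, 45}
process next event → 36; now {42, 45}
process next event → 42; now {45}
insert 24 → {24, 45}
insert 21 → {21, 24, 45}
insert 29 → {21, 24, 29, 45}
process next event → 21; now {24, 29, 45}
insert 39 → {24, 29, 39, 45}
insert 44 → {24, 29, 39, 44, 45}
insert 43 → {24, 29, 39, 43, 44, 45}
process next event → 24; now {29, 39, 43, 44, 45}
process next event → 29; now {39, 43, 44, 45}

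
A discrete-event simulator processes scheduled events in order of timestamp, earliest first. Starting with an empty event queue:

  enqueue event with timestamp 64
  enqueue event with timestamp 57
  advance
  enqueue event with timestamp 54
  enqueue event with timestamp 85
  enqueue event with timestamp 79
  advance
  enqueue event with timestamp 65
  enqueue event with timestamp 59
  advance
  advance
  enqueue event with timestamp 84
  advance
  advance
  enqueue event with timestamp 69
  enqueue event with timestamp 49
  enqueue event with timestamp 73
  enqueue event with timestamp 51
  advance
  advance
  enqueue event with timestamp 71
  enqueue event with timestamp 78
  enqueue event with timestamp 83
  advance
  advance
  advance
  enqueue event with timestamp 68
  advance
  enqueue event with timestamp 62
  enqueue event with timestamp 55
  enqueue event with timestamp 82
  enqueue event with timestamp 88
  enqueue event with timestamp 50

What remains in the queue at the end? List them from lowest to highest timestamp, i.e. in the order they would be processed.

insert 64 → {64}
insert 57 → {57, 64}
advance → 57; now {64}
insert 54 → {54, 64}
insert 85 → {54, 64, 85}
insert 79 → {54, 64, 79, 85}
advance → 54; now {64, 79, 85}
insert 65 → {64, 65, 79, 85}
insert 59 → {59, 64, 65, 79, 85}
advance → 59; now {64, 65, 79, 85}
advance → 64; now {65, 79, 85}
insert 84 → {65, 79, 84, 85}
advance → 65; now {79, 84, 85}
advance → 79; now {84, 85}
insert 69 → {69, 84, 85}
insert 49 → {49, 69, 84, 85}
insert 73 → {49, 69, 73, 84, 85}
insert 51 → {49, 51, 69, 73, 84, 85}
advance → 49; now {51, 69, 73, 84, 85}
advance → 51; now {69, 73, 84, 85}
insert 71 → {69, 71, 73, 84, 85}
insert 78 → {69, 71, 73, 78, 84, 85}
insert 83 → {69, 71, 73, 78, 83, 84, 85}
advance → 69; now {71, 73, 78, 83, 84, 85}
advance → 71; now {73, 78, 83, 84, 85}
advance → 73; now {78, 83, 84, 85}
insert 68 → {68, 78, 83, 84, 85}
advance → 68; now {78, 83, 84, 85}
insert 62 → {62, 78, 83, 84, 85}
insert 55 → {55, 62, 78, 83, 84, 85}
insert 82 → {55, 62, 78, 82, 83, 84, 85}
insert 88 → {55, 62, 78, 82, 83, 84, 85, 88}
insert 50 → {50, 55, 62, 78, 82, 83, 84, 85, 88}

[50, 55, 62, 78, 82, 83, 84, 85, 88]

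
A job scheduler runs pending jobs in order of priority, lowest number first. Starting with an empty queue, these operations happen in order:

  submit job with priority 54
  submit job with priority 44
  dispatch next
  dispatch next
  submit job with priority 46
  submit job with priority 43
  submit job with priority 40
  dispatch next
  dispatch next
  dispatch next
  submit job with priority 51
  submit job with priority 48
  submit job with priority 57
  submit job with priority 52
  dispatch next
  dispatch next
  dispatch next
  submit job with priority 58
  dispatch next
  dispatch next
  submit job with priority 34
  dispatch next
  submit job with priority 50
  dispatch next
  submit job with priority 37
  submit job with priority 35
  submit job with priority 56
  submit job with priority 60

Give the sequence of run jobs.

44, 54, 40, 43, 46, 48, 51, 52, 57, 58, 34, 50

insert 54 → {54}
insert 44 → {44, 54}
dispatch next → 44; now {54}
dispatch next → 54; now {}
insert 46 → {46}
insert 43 → {43, 46}
insert 40 → {40, 43, 46}
dispatch next → 40; now {43, 46}
dispatch next → 43; now {46}
dispatch next → 46; now {}
insert 51 → {51}
insert 48 → {48, 51}
insert 57 → {48, 51, 57}
insert 52 → {48, 51, 52, 57}
dispatch next → 48; now {51, 52, 57}
dispatch next → 51; now {52, 57}
dispatch next → 52; now {57}
insert 58 → {57, 58}
dispatch next → 57; now {58}
dispatch next → 58; now {}
insert 34 → {34}
dispatch next → 34; now {}
insert 50 → {50}
dispatch next → 50; now {}
insert 37 → {37}
insert 35 → {35, 37}
insert 56 → {35, 37, 56}
insert 60 → {35, 37, 56, 60}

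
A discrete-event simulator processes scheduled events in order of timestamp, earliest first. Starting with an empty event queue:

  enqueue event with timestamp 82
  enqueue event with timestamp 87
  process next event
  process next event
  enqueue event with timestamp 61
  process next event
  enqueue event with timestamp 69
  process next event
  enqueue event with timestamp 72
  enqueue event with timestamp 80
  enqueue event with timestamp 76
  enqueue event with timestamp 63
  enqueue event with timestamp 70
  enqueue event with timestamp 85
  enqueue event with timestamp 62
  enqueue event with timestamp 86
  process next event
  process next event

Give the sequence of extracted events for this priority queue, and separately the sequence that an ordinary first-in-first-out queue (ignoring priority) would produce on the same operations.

priority queue: 82, 87, 61, 69, 62, 63; FIFO queue: 82 → 87 → 61 → 69 → 72 → 80

insert 82 → {82}
insert 87 → {82, 87}
process next event → 82; now {87}
process next event → 87; now {}
insert 61 → {61}
process next event → 61; now {}
insert 69 → {69}
process next event → 69; now {}
insert 72 → {72}
insert 80 → {72, 80}
insert 76 → {72, 76, 80}
insert 63 → {63, 72, 76, 80}
insert 70 → {63, 70, 72, 76, 80}
insert 85 → {63, 70, 72, 76, 80, 85}
insert 62 → {62, 63, 70, 72, 76, 80, 85}
insert 86 → {62, 63, 70, 72, 76, 80, 85, 86}
process next event → 62; now {63, 70, 72, 76, 80, 85, 86}
process next event → 63; now {70, 72, 76, 80, 85, 86}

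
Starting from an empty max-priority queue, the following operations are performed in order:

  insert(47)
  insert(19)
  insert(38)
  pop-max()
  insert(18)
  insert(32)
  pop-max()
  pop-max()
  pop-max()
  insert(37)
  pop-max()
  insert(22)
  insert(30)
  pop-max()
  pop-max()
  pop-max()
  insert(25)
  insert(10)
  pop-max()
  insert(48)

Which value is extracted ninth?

25

insert 47 → {47}
insert 19 → {47, 19}
insert 38 → {47, 38, 19}
pop-max → 47; now {38, 19}
insert 18 → {38, 19, 18}
insert 32 → {38, 32, 19, 18}
pop-max → 38; now {32, 19, 18}
pop-max → 32; now {19, 18}
pop-max → 19; now {18}
insert 37 → {37, 18}
pop-max → 37; now {18}
insert 22 → {22, 18}
insert 30 → {30, 22, 18}
pop-max → 30; now {22, 18}
pop-max → 22; now {18}
pop-max → 18; now {}
insert 25 → {25}
insert 10 → {25, 10}
pop-max → 25; now {10}
insert 48 → {48, 10}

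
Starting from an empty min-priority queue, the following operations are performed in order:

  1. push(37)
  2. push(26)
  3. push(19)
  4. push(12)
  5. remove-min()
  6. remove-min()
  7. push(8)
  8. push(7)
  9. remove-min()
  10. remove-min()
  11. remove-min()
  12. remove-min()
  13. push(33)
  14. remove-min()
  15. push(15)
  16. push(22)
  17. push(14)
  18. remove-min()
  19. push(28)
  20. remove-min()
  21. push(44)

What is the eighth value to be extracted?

14

insert 37 → {37}
insert 26 → {26, 37}
insert 19 → {19, 26, 37}
insert 12 → {12, 19, 26, 37}
remove-min → 12; now {19, 26, 37}
remove-min → 19; now {26, 37}
insert 8 → {8, 26, 37}
insert 7 → {7, 8, 26, 37}
remove-min → 7; now {8, 26, 37}
remove-min → 8; now {26, 37}
remove-min → 26; now {37}
remove-min → 37; now {}
insert 33 → {33}
remove-min → 33; now {}
insert 15 → {15}
insert 22 → {15, 22}
insert 14 → {14, 15, 22}
remove-min → 14; now {15, 22}
insert 28 → {15, 22, 28}
remove-min → 15; now {22, 28}
insert 44 → {22, 28, 44}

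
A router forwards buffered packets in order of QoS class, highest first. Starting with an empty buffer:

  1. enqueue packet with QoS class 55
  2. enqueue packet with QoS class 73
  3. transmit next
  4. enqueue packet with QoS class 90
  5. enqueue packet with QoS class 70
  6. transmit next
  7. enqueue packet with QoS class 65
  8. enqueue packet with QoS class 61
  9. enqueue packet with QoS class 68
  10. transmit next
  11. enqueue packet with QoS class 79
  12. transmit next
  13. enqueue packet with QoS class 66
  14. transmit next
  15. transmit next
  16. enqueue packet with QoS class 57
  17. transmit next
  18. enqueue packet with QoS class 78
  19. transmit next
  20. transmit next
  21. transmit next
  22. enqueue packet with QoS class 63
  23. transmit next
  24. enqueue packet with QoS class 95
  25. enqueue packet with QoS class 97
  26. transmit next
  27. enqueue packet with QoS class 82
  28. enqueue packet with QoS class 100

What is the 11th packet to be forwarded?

63

insert 55 → {55}
insert 73 → {73, 55}
transmit next → 73; now {55}
insert 90 → {90, 55}
insert 70 → {90, 70, 55}
transmit next → 90; now {70, 55}
insert 65 → {70, 65, 55}
insert 61 → {70, 65, 61, 55}
insert 68 → {70, 68, 65, 61, 55}
transmit next → 70; now {68, 65, 61, 55}
insert 79 → {79, 68, 65, 61, 55}
transmit next → 79; now {68, 65, 61, 55}
insert 66 → {68, 66, 65, 61, 55}
transmit next → 68; now {66, 65, 61, 55}
transmit next → 66; now {65, 61, 55}
insert 57 → {65, 61, 57, 55}
transmit next → 65; now {61, 57, 55}
insert 78 → {78, 61, 57, 55}
transmit next → 78; now {61, 57, 55}
transmit next → 61; now {57, 55}
transmit next → 57; now {55}
insert 63 → {63, 55}
transmit next → 63; now {55}
insert 95 → {95, 55}
insert 97 → {97, 95, 55}
transmit next → 97; now {95, 55}
insert 82 → {95, 82, 55}
insert 100 → {100, 95, 82, 55}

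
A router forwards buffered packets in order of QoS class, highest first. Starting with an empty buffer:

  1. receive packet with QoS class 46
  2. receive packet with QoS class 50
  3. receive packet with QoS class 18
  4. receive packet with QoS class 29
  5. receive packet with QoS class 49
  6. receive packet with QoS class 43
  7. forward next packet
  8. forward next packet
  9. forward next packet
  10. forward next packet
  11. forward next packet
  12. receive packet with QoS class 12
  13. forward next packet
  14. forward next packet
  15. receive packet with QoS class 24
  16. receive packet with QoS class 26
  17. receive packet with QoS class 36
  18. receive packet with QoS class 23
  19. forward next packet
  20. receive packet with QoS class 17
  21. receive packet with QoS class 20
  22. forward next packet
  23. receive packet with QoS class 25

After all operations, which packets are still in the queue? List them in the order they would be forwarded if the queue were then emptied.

insert 46 → {46}
insert 50 → {50, 46}
insert 18 → {50, 46, 18}
insert 29 → {50, 46, 29, 18}
insert 49 → {50, 49, 46, 29, 18}
insert 43 → {50, 49, 46, 43, 29, 18}
forward next packet → 50; now {49, 46, 43, 29, 18}
forward next packet → 49; now {46, 43, 29, 18}
forward next packet → 46; now {43, 29, 18}
forward next packet → 43; now {29, 18}
forward next packet → 29; now {18}
insert 12 → {18, 12}
forward next packet → 18; now {12}
forward next packet → 12; now {}
insert 24 → {24}
insert 26 → {26, 24}
insert 36 → {36, 26, 24}
insert 23 → {36, 26, 24, 23}
forward next packet → 36; now {26, 24, 23}
insert 17 → {26, 24, 23, 17}
insert 20 → {26, 24, 23, 20, 17}
forward next packet → 26; now {24, 23, 20, 17}
insert 25 → {25, 24, 23, 20, 17}

25 → 24 → 23 → 20 → 17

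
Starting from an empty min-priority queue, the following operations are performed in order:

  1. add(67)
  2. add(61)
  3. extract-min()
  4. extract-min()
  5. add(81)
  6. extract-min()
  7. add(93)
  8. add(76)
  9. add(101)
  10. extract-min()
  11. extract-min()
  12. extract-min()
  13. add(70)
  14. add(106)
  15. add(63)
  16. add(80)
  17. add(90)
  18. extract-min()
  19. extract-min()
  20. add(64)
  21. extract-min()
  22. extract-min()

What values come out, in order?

[61, 67, 81, 76, 93, 101, 63, 70, 64, 80]

insert 67 → {67}
insert 61 → {61, 67}
extract-min → 61; now {67}
extract-min → 67; now {}
insert 81 → {81}
extract-min → 81; now {}
insert 93 → {93}
insert 76 → {76, 93}
insert 101 → {76, 93, 101}
extract-min → 76; now {93, 101}
extract-min → 93; now {101}
extract-min → 101; now {}
insert 70 → {70}
insert 106 → {70, 106}
insert 63 → {63, 70, 106}
insert 80 → {63, 70, 80, 106}
insert 90 → {63, 70, 80, 90, 106}
extract-min → 63; now {70, 80, 90, 106}
extract-min → 70; now {80, 90, 106}
insert 64 → {64, 80, 90, 106}
extract-min → 64; now {80, 90, 106}
extract-min → 80; now {90, 106}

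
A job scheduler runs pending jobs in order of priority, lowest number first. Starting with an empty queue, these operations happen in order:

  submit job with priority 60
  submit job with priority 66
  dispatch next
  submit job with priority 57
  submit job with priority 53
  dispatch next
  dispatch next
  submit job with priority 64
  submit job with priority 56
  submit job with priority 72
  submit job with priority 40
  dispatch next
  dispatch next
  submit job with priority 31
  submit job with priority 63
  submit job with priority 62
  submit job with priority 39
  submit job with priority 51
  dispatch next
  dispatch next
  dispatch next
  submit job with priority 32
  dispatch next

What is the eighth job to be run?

51

insert 60 → {60}
insert 66 → {60, 66}
dispatch next → 60; now {66}
insert 57 → {57, 66}
insert 53 → {53, 57, 66}
dispatch next → 53; now {57, 66}
dispatch next → 57; now {66}
insert 64 → {64, 66}
insert 56 → {56, 64, 66}
insert 72 → {56, 64, 66, 72}
insert 40 → {40, 56, 64, 66, 72}
dispatch next → 40; now {56, 64, 66, 72}
dispatch next → 56; now {64, 66, 72}
insert 31 → {31, 64, 66, 72}
insert 63 → {31, 63, 64, 66, 72}
insert 62 → {31, 62, 63, 64, 66, 72}
insert 39 → {31, 39, 62, 63, 64, 66, 72}
insert 51 → {31, 39, 51, 62, 63, 64, 66, 72}
dispatch next → 31; now {39, 51, 62, 63, 64, 66, 72}
dispatch next → 39; now {51, 62, 63, 64, 66, 72}
dispatch next → 51; now {62, 63, 64, 66, 72}
insert 32 → {32, 62, 63, 64, 66, 72}
dispatch next → 32; now {62, 63, 64, 66, 72}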